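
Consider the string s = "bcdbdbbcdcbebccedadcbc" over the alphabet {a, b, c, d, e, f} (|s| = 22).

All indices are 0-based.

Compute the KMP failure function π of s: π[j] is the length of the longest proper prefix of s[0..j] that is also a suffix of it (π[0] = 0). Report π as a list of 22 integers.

[0, 0, 0, 1, 0, 1, 1, 2, 3, 0, 1, 0, 1, 2, 0, 0, 0, 0, 0, 0, 1, 2]

π[0] = 0
j=1 s[j]='c': π[1]=0 (border '')
j=2 s[j]='d': π[2]=0 (border '')
j=3 s[j]='b': π[3]=1 (border 'b')
j=4 s[j]='d': k: 1→0; π[4]=0 (border '')
j=5 s[j]='b': π[5]=1 (border 'b')
j=6 s[j]='b': k: 1→0; π[6]=1 (border 'b')
j=7 s[j]='c': π[7]=2 (border 'bc')
j=8 s[j]='d': π[8]=3 (border 'bcd')
j=9 s[j]='c': k: 3→0; π[9]=0 (border '')
j=10 s[j]='b': π[10]=1 (border 'b')
j=11 s[j]='e': k: 1→0; π[11]=0 (border '')
j=12 s[j]='b': π[12]=1 (border 'b')
j=13 s[j]='c': π[13]=2 (border 'bc')
j=14 s[j]='c': k: 2→0; π[14]=0 (border '')
j=15 s[j]='e': π[15]=0 (border '')
j=16 s[j]='d': π[16]=0 (border '')
j=17 s[j]='a': π[17]=0 (border '')
j=18 s[j]='d': π[18]=0 (border '')
j=19 s[j]='c': π[19]=0 (border '')
j=20 s[j]='b': π[20]=1 (border 'b')
j=21 s[j]='c': π[21]=2 (border 'bc')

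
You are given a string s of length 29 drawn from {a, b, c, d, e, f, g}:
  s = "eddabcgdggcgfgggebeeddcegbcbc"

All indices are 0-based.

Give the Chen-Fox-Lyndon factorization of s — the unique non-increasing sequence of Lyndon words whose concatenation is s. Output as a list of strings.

["e", "d", "d", "abcgdggcgfgggebeeddcegbcbc"]

emit factor 1: 'e' (i=0, period=1)
emit factor 2: 'd' (i=1, period=1)
emit factor 3: 'd' (i=2, period=1)
emit factor 4: 'abcgdggcgfgggebeeddcegbcbc' (i=3, period=26)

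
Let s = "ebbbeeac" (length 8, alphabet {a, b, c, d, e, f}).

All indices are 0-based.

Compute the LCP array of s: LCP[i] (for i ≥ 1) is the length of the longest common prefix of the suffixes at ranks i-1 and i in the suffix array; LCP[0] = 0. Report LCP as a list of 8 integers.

[0, 0, 2, 1, 0, 0, 1, 1]

rank→(start, suffix):
  0 → (6, 'ac')
  1 → (1, 'bbbeeac')
  2 → (2, 'bbeeac')
  3 → (3, 'beeac')
  4 → (7, 'c')
  5 → (5, 'eac')
  6 → (0, 'ebbbeeac')
  7 → (4, 'eeac')

SA = [6, 1, 2, 3, 7, 5, 0, 4]
i: (SA[i-1],SA[i]) lcp shared
  1: (6,1) 0 ''
  2: (1,2) 2 'bb'
  3: (2,3) 1 'b'
  4: (3,7) 0 ''
  5: (7,5) 0 ''
  6: (5,0) 1 'e'
  7: (0,4) 1 'e'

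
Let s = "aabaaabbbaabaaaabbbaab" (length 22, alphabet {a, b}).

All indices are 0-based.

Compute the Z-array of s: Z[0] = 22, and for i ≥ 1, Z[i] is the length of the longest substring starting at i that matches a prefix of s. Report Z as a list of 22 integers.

Z[0]=22
i=1: outside box; Z[1]=1 grow→box=[1,2)
i=2: outside box; Z[2]=0
i=3: outside box; Z[3]=2 grow→box=[3,5)
i=4: min(r-i=1, Z[1]=1)=1; Z[4]=3 grow→box=[4,7)
i=5: min(r-i=2, Z[1]=1)=1; Z[5]=1
i=6: min(r-i=1, Z[2]=0)=0; Z[6]=0
i=7: outside box; Z[7]=0
i=8: outside box; Z[8]=0
i=9: outside box; Z[9]=6 grow→box=[9,15)
i=10: min(r-i=5, Z[1]=1)=1; Z[10]=1
i=11: min(r-i=4, Z[2]=0)=0; Z[11]=0
i=12: min(r-i=3, Z[3]=2)=2; Z[12]=2
i=13: min(r-i=2, Z[4]=3)=2; Z[13]=2
i=14: min(r-i=1, Z[5]=1)=1; Z[14]=3 grow→box=[14,17)
i=15: min(r-i=2, Z[1]=1)=1; Z[15]=1
i=16: min(r-i=1, Z[2]=0)=0; Z[16]=0
i=17: outside box; Z[17]=0
i=18: outside box; Z[18]=0
i=19: outside box; Z[19]=3 grow→box=[19,22)
i=20: min(r-i=2, Z[1]=1)=1; Z[20]=1
i=21: min(r-i=1, Z[2]=0)=0; Z[21]=0

[22, 1, 0, 2, 3, 1, 0, 0, 0, 6, 1, 0, 2, 2, 3, 1, 0, 0, 0, 3, 1, 0]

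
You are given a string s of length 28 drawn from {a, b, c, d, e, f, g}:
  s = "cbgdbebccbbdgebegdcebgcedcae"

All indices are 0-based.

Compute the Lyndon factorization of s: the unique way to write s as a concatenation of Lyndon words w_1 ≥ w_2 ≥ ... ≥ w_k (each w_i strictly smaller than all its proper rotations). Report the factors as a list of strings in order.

emit factor 1: 'c' (i=0, period=1)
emit factor 2: 'bgd' (i=1, period=3)
emit factor 3: 'be' (i=4, period=2)
emit factor 4: 'bcc' (i=6, period=3)
emit factor 5: 'bbdgebegdcebgcedc' (i=9, period=17)
emit factor 6: 'ae' (i=26, period=2)

["c", "bgd", "be", "bcc", "bbdgebegdcebgcedc", "ae"]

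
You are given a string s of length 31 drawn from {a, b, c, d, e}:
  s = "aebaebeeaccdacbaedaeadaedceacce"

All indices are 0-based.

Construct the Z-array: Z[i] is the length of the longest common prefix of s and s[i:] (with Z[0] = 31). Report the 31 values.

Z[0]=31
i=1: i≥r, start 0; Z[1]=0
i=2: i≥r, start 0; Z[2]=0
i=3: i≥r, start 0; Z[3]=3 grow→box=[3,6)
i=4: min(r-i=2, Z[1]=0)=0; Z[4]=0
i=5: min(r-i=1, Z[2]=0)=0; Z[5]=0
i=6: i≥r, start 0; Z[6]=0
i=7: i≥r, start 0; Z[7]=0
i=8: i≥r, start 0; Z[8]=1 grow→box=[8,9)
i=9: i≥r, start 0; Z[9]=0
i=10: i≥r, start 0; Z[10]=0
i=11: i≥r, start 0; Z[11]=0
i=12: i≥r, start 0; Z[12]=1 grow→box=[12,13)
i=13: i≥r, start 0; Z[13]=0
i=14: i≥r, start 0; Z[14]=0
i=15: i≥r, start 0; Z[15]=2 grow→box=[15,17)
i=16: min(r-i=1, Z[1]=0)=0; Z[16]=0
i=17: i≥r, start 0; Z[17]=0
i=18: i≥r, start 0; Z[18]=2 grow→box=[18,20)
i=19: min(r-i=1, Z[1]=0)=0; Z[19]=0
i=20: i≥r, start 0; Z[20]=1 grow→box=[20,21)
i=21: i≥r, start 0; Z[21]=0
i=22: i≥r, start 0; Z[22]=2 grow→box=[22,24)
i=23: min(r-i=1, Z[1]=0)=0; Z[23]=0
i=24: i≥r, start 0; Z[24]=0
i=25: i≥r, start 0; Z[25]=0
i=26: i≥r, start 0; Z[26]=0
i=27: i≥r, start 0; Z[27]=1 grow→box=[27,28)
i=28: i≥r, start 0; Z[28]=0
i=29: i≥r, start 0; Z[29]=0
i=30: i≥r, start 0; Z[30]=0

[31, 0, 0, 3, 0, 0, 0, 0, 1, 0, 0, 0, 1, 0, 0, 2, 0, 0, 2, 0, 1, 0, 2, 0, 0, 0, 0, 1, 0, 0, 0]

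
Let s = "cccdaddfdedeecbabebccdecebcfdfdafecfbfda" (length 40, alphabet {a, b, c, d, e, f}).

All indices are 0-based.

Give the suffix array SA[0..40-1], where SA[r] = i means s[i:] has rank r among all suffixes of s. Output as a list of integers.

sorted suffixes:
  #0 SA[0]=39  'a'
  #1 SA[1]=15  'abebccdecebcfdfdafecfbfda'
  #2 SA[2]=4  'addfdedeecbabebccdecebcfdfdafecfbfda'
  #3 SA[3]=31  'afecfbfda'
  #4 SA[4]=14  'babebccdecebcfdfdafecfbfda'
  #5 SA[5]=18  'bccdecebcfdfdafecfbfda'
  #6 SA[6]=25  'bcfdfdafecfbfda'
  #7 SA[7]=16  'bebccdecebcfdfdafecfbfda'
  #8 SA[8]=36  'bfda'
  #9 SA[9]=13  'cbabebccdecebcfdfdafecfbfda'
  #10 SA[10]=0  'cccdaddfdedeecbabebccdecebcfdfdafecfbfda'
  #11 SA[11]=1  'ccdaddfdedeecbabebccdecebcfdfdafecfbfda'
  #12 SA[12]=19  'ccdecebcfdfdafecfbfda'
  #13 SA[13]=2  'cdaddfdedeecbabebccdecebcfdfdafecfbfda'
  #14 SA[14]=20  'cdecebcfdfdafecfbfda'
  #15 SA[15]=23  'cebcfdfdafecfbfda'
  #16 SA[16]=34  'cfbfda'
  #17 SA[17]=26  'cfdfdafecfbfda'
  #18 SA[18]=38  'da'
  #19 SA[19]=3  'daddfdedeecbabebccdecebcfdfdafecfbfda'
  #20 SA[20]=30  'dafecfbfda'
  #21 SA[21]=5  'ddfdedeecbabebccdecebcfdfdafecfbfda'
  #22 SA[22]=21  'decebcfdfdafecfbfda'
  #23 SA[23]=8  'dedeecbabebccdecebcfdfdafecfbfda'
  #24 SA[24]=10  'deecbabebccdecebcfdfdafecfbfda'
  #25 SA[25]=28  'dfdafecfbfda'
  #26 SA[26]=6  'dfdedeecbabebccdecebcfdfdafecfbfda'
  #27 SA[27]=17  'ebccdecebcfdfdafecfbfda'
  #28 SA[28]=24  'ebcfdfdafecfbfda'
  #29 SA[29]=12  'ecbabebccdecebcfdfdafecfbfda'
  #30 SA[30]=22  'ecebcfdfdafecfbfda'
  #31 SA[31]=33  'ecfbfda'
  #32 SA[32]=9  'edeecbabebccdecebcfdfdafecfbfda'
  #33 SA[33]=11  'eecbabebccdecebcfdfdafecfbfda'
  #34 SA[34]=35  'fbfda'
  #35 SA[35]=37  'fda'
  #36 SA[36]=29  'fdafecfbfda'
  #37 SA[37]=7  'fdedeecbabebccdecebcfdfdafecfbfda'
  #38 SA[38]=27  'fdfdafecfbfda'
  #39 SA[39]=32  'fecfbfda'

[39, 15, 4, 31, 14, 18, 25, 16, 36, 13, 0, 1, 19, 2, 20, 23, 34, 26, 38, 3, 30, 5, 21, 8, 10, 28, 6, 17, 24, 12, 22, 33, 9, 11, 35, 37, 29, 7, 27, 32]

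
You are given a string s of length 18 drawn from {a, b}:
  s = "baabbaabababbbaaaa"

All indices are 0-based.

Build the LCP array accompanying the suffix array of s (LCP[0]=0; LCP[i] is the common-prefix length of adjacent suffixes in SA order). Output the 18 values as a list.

[0, 1, 2, 3, 2, 3, 1, 4, 2, 3, 0, 3, 4, 2, 3, 1, 4, 2]

rank | idx | suffix
   0 |  17 | a
   1 |  16 | aa
   2 |  15 | aaa
   3 |  14 | aaaa
   4 |   5 | aabababbbaaaa
   5 |   1 | aabbaabababbbaaaa
   6 |   6 | abababbbaaaa
   7 |   8 | ababbbaaaa
   8 |   2 | abbaabababbbaaaa
   9 |  10 | abbbaaaa
  10 |  13 | baaaa
  11 |   4 | baabababbbaaaa
  12 |   0 | baabbaabababbbaaaa
  13 |   7 | bababbbaaaa
  14 |   9 | babbbaaaa
  15 |  12 | bbaaaa
  16 |   3 | bbaabababbbaaaa
  17 |  11 | bbbaaaa

SA = [17, 16, 15, 14, 5, 1, 6, 8, 2, 10, 13, 4, 0, 7, 9, 12, 3, 11]
rank  pair      lcp
   1  s[17:],s[16:]  1  'a'
   2  s[16:],s[15:]  2  'aa'
   3  s[15:],s[14:]  3  'aaa'
   4  s[14:],s[5:]  2  'aa'
   5  s[5:],s[1:]  3  'aab'
   6  s[1:],s[6:]  1  'a'
   7  s[6:],s[8:]  4  'abab'
   8  s[8:],s[2:]  2  'ab'
   9  s[2:],s[10:]  3  'abb'
  10  s[10:],s[13:]  0  ''
  11  s[13:],s[4:]  3  'baa'
  12  s[4:],s[0:]  4  'baab'
  13  s[0:],s[7:]  2  'ba'
  14  s[7:],s[9:]  3  'bab'
  15  s[9:],s[12:]  1  'b'
  16  s[12:],s[3:]  4  'bbaa'
  17  s[3:],s[11:]  2  'bb'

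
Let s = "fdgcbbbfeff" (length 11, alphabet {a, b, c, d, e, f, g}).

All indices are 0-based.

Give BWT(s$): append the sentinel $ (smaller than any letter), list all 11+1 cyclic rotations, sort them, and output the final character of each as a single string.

rank  rotation      last
    0  $fdgcbbbfeff  f
    1  bbbfeff$fdgc  c
    2  bbfeff$fdgcb  b
    3  bfeff$fdgcbb  b
    4  cbbbfeff$fdg  g
    5  dgcbbbfeff$f  f
    6  eff$fdgcbbbf  f
    7  f$fdgcbbbfef  f
    8  fdgcbbbfeff$  $
    9  feff$fdgcbbb  b
   10  ff$fdgcbbbfe  e
   11  gcbbbfeff$fd  d

fcbbgfff$bed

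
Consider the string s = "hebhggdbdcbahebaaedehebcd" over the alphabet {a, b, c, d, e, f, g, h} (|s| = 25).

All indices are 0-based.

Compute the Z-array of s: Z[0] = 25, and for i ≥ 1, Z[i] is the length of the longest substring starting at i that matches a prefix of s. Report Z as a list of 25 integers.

Z[0]=25
i=1: fresh scan; Z[1]=0
i=2: fresh scan; Z[2]=0
i=3: fresh scan; Z[3]=1 extend→box=[3,4)
i=4: fresh scan; Z[4]=0
i=5: fresh scan; Z[5]=0
i=6: fresh scan; Z[6]=0
i=7: fresh scan; Z[7]=0
i=8: fresh scan; Z[8]=0
i=9: fresh scan; Z[9]=0
i=10: fresh scan; Z[10]=0
i=11: fresh scan; Z[11]=0
i=12: fresh scan; Z[12]=3 extend→box=[12,15)
i=13: min(r-i=2, Z[1]=0)=0; Z[13]=0
i=14: min(r-i=1, Z[2]=0)=0; Z[14]=0
i=15: fresh scan; Z[15]=0
i=16: fresh scan; Z[16]=0
i=17: fresh scan; Z[17]=0
i=18: fresh scan; Z[18]=0
i=19: fresh scan; Z[19]=0
i=20: fresh scan; Z[20]=3 extend→box=[20,23)
i=21: min(r-i=2, Z[1]=0)=0; Z[21]=0
i=22: min(r-i=1, Z[2]=0)=0; Z[22]=0
i=23: fresh scan; Z[23]=0
i=24: fresh scan; Z[24]=0

[25, 0, 0, 1, 0, 0, 0, 0, 0, 0, 0, 0, 3, 0, 0, 0, 0, 0, 0, 0, 3, 0, 0, 0, 0]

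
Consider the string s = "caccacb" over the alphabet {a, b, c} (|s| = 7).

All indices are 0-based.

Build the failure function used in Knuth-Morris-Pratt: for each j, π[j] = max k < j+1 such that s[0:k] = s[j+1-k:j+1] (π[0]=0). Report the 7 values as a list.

π[0] = 0
j=1 s[j]='a': π[1]=0 (border '')
j=2 s[j]='c': π[2]=1 (border 'c')
j=3 s[j]='c': k: 1→0; π[3]=1 (border 'c')
j=4 s[j]='a': π[4]=2 (border 'ca')
j=5 s[j]='c': π[5]=3 (border 'cac')
j=6 s[j]='b': k: 3→1→0; π[6]=0 (border '')

[0, 0, 1, 1, 2, 3, 0]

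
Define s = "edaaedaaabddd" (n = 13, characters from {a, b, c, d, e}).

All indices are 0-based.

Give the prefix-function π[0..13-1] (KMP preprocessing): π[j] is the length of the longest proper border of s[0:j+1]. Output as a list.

[0, 0, 0, 0, 1, 2, 3, 4, 0, 0, 0, 0, 0]

π[0] = 0
j=1 s[j]='d': π[1]=0 (border '')
j=2 s[j]='a': π[2]=0 (border '')
j=3 s[j]='a': π[3]=0 (border '')
j=4 s[j]='e': π[4]=1 (border 'e')
j=5 s[j]='d': π[5]=2 (border 'ed')
j=6 s[j]='a': π[6]=3 (border 'eda')
j=7 s[j]='a': π[7]=4 (border 'edaa')
j=8 s[j]='a': k: 4→0; π[8]=0 (border '')
j=9 s[j]='b': π[9]=0 (border '')
j=10 s[j]='d': π[10]=0 (border '')
j=11 s[j]='d': π[11]=0 (border '')
j=12 s[j]='d': π[12]=0 (border '')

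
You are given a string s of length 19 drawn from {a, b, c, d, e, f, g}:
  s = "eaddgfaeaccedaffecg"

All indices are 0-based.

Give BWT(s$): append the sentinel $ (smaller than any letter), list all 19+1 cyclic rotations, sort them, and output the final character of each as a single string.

rank  rotation              last
    0  $eaddgfaeaccedaffecg  g
    1  accedaffecg$eaddgfae  e
    2  addgfaeaccedaffecg$e  e
    3  aeaccedaffecg$eaddgf  f
    4  affecg$eaddgfaeacced  d
    5  ccedaffecg$eaddgfaea  a
    6  cedaffecg$eaddgfaeac  c
    7  cg$eaddgfaeaccedaffe  e
    8  daffecg$eaddgfaeacce  e
    9  ddgfaeaccedaffecg$ea  a
   10  dgfaeaccedaffecg$ead  d
   11  eaccedaffecg$eaddgfa  a
   12  eaddgfaeaccedaffecg$  $
   13  ecg$eaddgfaeaccedaff  f
   14  edaffecg$eaddgfaeacc  c
   15  faeaccedaffecg$eaddg  g
   16  fecg$eaddgfaeaccedaf  f
   17  ffecg$eaddgfaeacceda  a
   18  g$eaddgfaeaccedaffec  c
   19  gfaeaccedaffecg$eadd  d

geefdaceeada$fcgfacd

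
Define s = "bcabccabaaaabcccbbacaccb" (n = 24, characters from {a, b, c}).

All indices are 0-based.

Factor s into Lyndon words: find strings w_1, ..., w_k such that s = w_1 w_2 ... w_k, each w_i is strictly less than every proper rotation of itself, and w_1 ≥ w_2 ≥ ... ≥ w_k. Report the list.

["bc", "abcc", "ab", "aaaabcccbbacaccb"]

emit factor 1: 'bc' (i=0, period=2)
emit factor 2: 'abcc' (i=2, period=4)
emit factor 3: 'ab' (i=6, period=2)
emit factor 4: 'aaaabcccbbacaccb' (i=8, period=16)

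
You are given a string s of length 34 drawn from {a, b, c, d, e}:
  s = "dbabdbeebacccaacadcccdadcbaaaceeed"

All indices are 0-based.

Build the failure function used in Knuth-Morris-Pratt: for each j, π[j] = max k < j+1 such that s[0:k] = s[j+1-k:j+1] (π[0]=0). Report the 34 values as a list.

[0, 0, 0, 0, 1, 2, 0, 0, 0, 0, 0, 0, 0, 0, 0, 0, 0, 1, 0, 0, 0, 1, 0, 1, 0, 0, 0, 0, 0, 0, 0, 0, 0, 1]

π[0] = 0
j=1 s[j]='b': π[1]=0 (border '')
j=2 s[j]='a': π[2]=0 (border '')
j=3 s[j]='b': π[3]=0 (border '')
j=4 s[j]='d': π[4]=1 (border 'd')
j=5 s[j]='b': π[5]=2 (border 'db')
j=6 s[j]='e': k: 2→0; π[6]=0 (border '')
j=7 s[j]='e': π[7]=0 (border '')
j=8 s[j]='b': π[8]=0 (border '')
j=9 s[j]='a': π[9]=0 (border '')
j=10 s[j]='c': π[10]=0 (border '')
j=11 s[j]='c': π[11]=0 (border '')
j=12 s[j]='c': π[12]=0 (border '')
j=13 s[j]='a': π[13]=0 (border '')
j=14 s[j]='a': π[14]=0 (border '')
j=15 s[j]='c': π[15]=0 (border '')
j=16 s[j]='a': π[16]=0 (border '')
j=17 s[j]='d': π[17]=1 (border 'd')
j=18 s[j]='c': k: 1→0; π[18]=0 (border '')
j=19 s[j]='c': π[19]=0 (border '')
j=20 s[j]='c': π[20]=0 (border '')
j=21 s[j]='d': π[21]=1 (border 'd')
j=22 s[j]='a': k: 1→0; π[22]=0 (border '')
j=23 s[j]='d': π[23]=1 (border 'd')
j=24 s[j]='c': k: 1→0; π[24]=0 (border '')
j=25 s[j]='b': π[25]=0 (border '')
j=26 s[j]='a': π[26]=0 (border '')
j=27 s[j]='a': π[27]=0 (border '')
j=28 s[j]='a': π[28]=0 (border '')
j=29 s[j]='c': π[29]=0 (border '')
j=30 s[j]='e': π[30]=0 (border '')
j=31 s[j]='e': π[31]=0 (border '')
j=32 s[j]='e': π[32]=0 (border '')
j=33 s[j]='d': π[33]=1 (border 'd')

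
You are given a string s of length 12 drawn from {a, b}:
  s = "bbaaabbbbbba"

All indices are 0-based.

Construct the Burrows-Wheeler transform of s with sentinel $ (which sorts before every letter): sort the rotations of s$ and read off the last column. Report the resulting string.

abbaabbb$bbba

rank  rotation       last
    0  $bbaaabbbbbba  a
    1  a$bbaaabbbbbb  b
    2  aaabbbbbba$bb  b
    3  aabbbbbba$bba  a
    4  abbbbbba$bbaa  a
    5  ba$bbaaabbbbb  b
    6  baaabbbbbba$b  b
    7  bba$bbaaabbbb  b
    8  bbaaabbbbbba$  $
    9  bbba$bbaaabbb  b
   10  bbbba$bbaaabb  b
   11  bbbbba$bbaaab  b
   12  bbbbbba$bbaaa  a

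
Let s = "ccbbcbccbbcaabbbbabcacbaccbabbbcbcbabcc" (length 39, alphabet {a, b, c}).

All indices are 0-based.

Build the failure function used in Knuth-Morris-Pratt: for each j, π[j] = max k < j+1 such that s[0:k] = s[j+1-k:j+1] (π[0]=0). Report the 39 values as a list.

π[0] = 0
j=1 s[j]='c': π[1]=1 (border 'c')
j=2 s[j]='b': k: 1→0; π[2]=0 (border '')
j=3 s[j]='b': π[3]=0 (border '')
j=4 s[j]='c': π[4]=1 (border 'c')
j=5 s[j]='b': k: 1→0; π[5]=0 (border '')
j=6 s[j]='c': π[6]=1 (border 'c')
j=7 s[j]='c': π[7]=2 (border 'cc')
j=8 s[j]='b': π[8]=3 (border 'ccb')
j=9 s[j]='b': π[9]=4 (border 'ccbb')
j=10 s[j]='c': π[10]=5 (border 'ccbbc')
j=11 s[j]='a': k: 5→1→0; π[11]=0 (border '')
j=12 s[j]='a': π[12]=0 (border '')
j=13 s[j]='b': π[13]=0 (border '')
j=14 s[j]='b': π[14]=0 (border '')
j=15 s[j]='b': π[15]=0 (border '')
j=16 s[j]='b': π[16]=0 (border '')
j=17 s[j]='a': π[17]=0 (border '')
j=18 s[j]='b': π[18]=0 (border '')
j=19 s[j]='c': π[19]=1 (border 'c')
j=20 s[j]='a': k: 1→0; π[20]=0 (border '')
j=21 s[j]='c': π[21]=1 (border 'c')
j=22 s[j]='b': k: 1→0; π[22]=0 (border '')
j=23 s[j]='a': π[23]=0 (border '')
j=24 s[j]='c': π[24]=1 (border 'c')
j=25 s[j]='c': π[25]=2 (border 'cc')
j=26 s[j]='b': π[26]=3 (border 'ccb')
j=27 s[j]='a': k: 3→0; π[27]=0 (border '')
j=28 s[j]='b': π[28]=0 (border '')
j=29 s[j]='b': π[29]=0 (border '')
j=30 s[j]='b': π[30]=0 (border '')
j=31 s[j]='c': π[31]=1 (border 'c')
j=32 s[j]='b': k: 1→0; π[32]=0 (border '')
j=33 s[j]='c': π[33]=1 (border 'c')
j=34 s[j]='b': k: 1→0; π[34]=0 (border '')
j=35 s[j]='a': π[35]=0 (border '')
j=36 s[j]='b': π[36]=0 (border '')
j=37 s[j]='c': π[37]=1 (border 'c')
j=38 s[j]='c': π[38]=2 (border 'cc')

[0, 1, 0, 0, 1, 0, 1, 2, 3, 4, 5, 0, 0, 0, 0, 0, 0, 0, 0, 1, 0, 1, 0, 0, 1, 2, 3, 0, 0, 0, 0, 1, 0, 1, 0, 0, 0, 1, 2]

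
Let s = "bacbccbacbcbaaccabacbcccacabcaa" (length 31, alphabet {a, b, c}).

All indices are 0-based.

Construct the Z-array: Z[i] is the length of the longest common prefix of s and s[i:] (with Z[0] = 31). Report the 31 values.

Z[0]=31
i=1: fresh scan; Z[1]=0
i=2: fresh scan; Z[2]=0
i=3: fresh scan; Z[3]=1 scan→box=[3,4)
i=4: fresh scan; Z[4]=0
i=5: fresh scan; Z[5]=0
i=6: fresh scan; Z[6]=5 scan→box=[6,11)
i=7: min(r-i=4, Z[1]=0)=0; Z[7]=0
i=8: min(r-i=3, Z[2]=0)=0; Z[8]=0
i=9: min(r-i=2, Z[3]=1)=1; Z[9]=1
i=10: min(r-i=1, Z[4]=0)=0; Z[10]=0
i=11: fresh scan; Z[11]=2 scan→box=[11,13)
i=12: min(r-i=1, Z[1]=0)=0; Z[12]=0
i=13: fresh scan; Z[13]=0
i=14: fresh scan; Z[14]=0
i=15: fresh scan; Z[15]=0
i=16: fresh scan; Z[16]=0
i=17: fresh scan; Z[17]=6 scan→box=[17,23)
i=18: min(r-i=5, Z[1]=0)=0; Z[18]=0
i=19: min(r-i=4, Z[2]=0)=0; Z[19]=0
i=20: min(r-i=3, Z[3]=1)=1; Z[20]=1
i=21: min(r-i=2, Z[4]=0)=0; Z[21]=0
i=22: min(r-i=1, Z[5]=0)=0; Z[22]=0
i=23: fresh scan; Z[23]=0
i=24: fresh scan; Z[24]=0
i=25: fresh scan; Z[25]=0
i=26: fresh scan; Z[26]=0
i=27: fresh scan; Z[27]=1 scan→box=[27,28)
i=28: fresh scan; Z[28]=0
i=29: fresh scan; Z[29]=0
i=30: fresh scan; Z[30]=0

[31, 0, 0, 1, 0, 0, 5, 0, 0, 1, 0, 2, 0, 0, 0, 0, 0, 6, 0, 0, 1, 0, 0, 0, 0, 0, 0, 1, 0, 0, 0]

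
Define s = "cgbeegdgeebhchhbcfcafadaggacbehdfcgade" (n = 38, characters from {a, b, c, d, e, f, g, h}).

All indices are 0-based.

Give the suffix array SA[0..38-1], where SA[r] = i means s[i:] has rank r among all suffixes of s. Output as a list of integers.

[26, 21, 35, 19, 23, 15, 2, 28, 10, 18, 27, 16, 33, 0, 12, 22, 36, 31, 6, 37, 9, 8, 3, 4, 29, 20, 17, 32, 25, 34, 1, 5, 7, 24, 14, 11, 30, 13]

rank→(start, suffix):
  0 → (26, 'acbehdfcgade')
  1 → (21, 'adaggacbehdfcgade')
  2 → (35, 'ade')
  3 → (19, 'afadaggacbehdfcgade')
  4 → (23, 'aggacbehdfcgade')
  5 → (15, 'bcfcafadaggacbehdfcgade')
  6 → (2, 'beegdgeebhchhbcfcafadaggacbehdfcgade')
  7 → (28, 'behdfcgade')
  8 → (10, 'bhchhbcfcafadaggacbehdfcgade')
  9 → (18, 'cafadaggacbehdfcgade')
  10 → (27, 'cbehdfcgade')
  11 → (16, 'cfcafadaggacbehdfcgade')
  12 → (33, 'cgade')
  13 → (0, 'cgbeegdgeebhchhbcfcafadaggacbehdfcgade')
  14 → (12, 'chhbcfcafadaggacbehdfcgade')
  15 → (22, 'daggacbehdfcgade')
  16 → (36, 'de')
  17 → (31, 'dfcgade')
  18 → (6, 'dgeebhchhbcfcafadaggacbehdfcgade')
  19 → (37, 'e')
  20 → (9, 'ebhchhbcfcafadaggacbehdfcgade')
  21 → (8, 'eebhchhbcfcafadaggacbehdfcgade')
  22 → (3, 'eegdgeebhchhbcfcafadaggacbehdfcgade')
  23 → (4, 'egdgeebhchhbcfcafadaggacbehdfcgade')
  24 → (29, 'ehdfcgade')
  25 → (20, 'fadaggacbehdfcgade')
  26 → (17, 'fcafadaggacbehdfcgade')
  27 → (32, 'fcgade')
  28 → (25, 'gacbehdfcgade')
  29 → (34, 'gade')
  30 → (1, 'gbeegdgeebhchhbcfcafadaggacbehdfcgade')
  31 → (5, 'gdgeebhchhbcfcafadaggacbehdfcgade')
  32 → (7, 'geebhchhbcfcafadaggacbehdfcgade')
  33 → (24, 'ggacbehdfcgade')
  34 → (14, 'hbcfcafadaggacbehdfcgade')
  35 → (11, 'hchhbcfcafadaggacbehdfcgade')
  36 → (30, 'hdfcgade')
  37 → (13, 'hhbcfcafadaggacbehdfcgade')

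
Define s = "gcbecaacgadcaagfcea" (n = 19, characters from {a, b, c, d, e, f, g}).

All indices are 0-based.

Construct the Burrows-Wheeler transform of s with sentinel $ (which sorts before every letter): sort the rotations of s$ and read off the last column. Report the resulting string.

aeccagacedgfaacbgc$a

rank  rotation              last
    0  $gcbecaacgadcaagfcea  a
    1  a$gcbecaacgadcaagfce  e
    2  aacgadcaagfcea$gcbec  c
    3  aagfcea$gcbecaacgadc  c
    4  acgadcaagfcea$gcbeca  a
    5  adcaagfcea$gcbecaacg  g
    6  agfcea$gcbecaacgadca  a
    7  becaacgadcaagfcea$gc  c
    8  caacgadcaagfcea$gcbe  e
    9  caagfcea$gcbecaacgad  d
   10  cbecaacgadcaagfcea$g  g
   11  cea$gcbecaacgadcaagf  f
   12  cgadcaagfcea$gcbecaa  a
   13  dcaagfcea$gcbecaacga  a
   14  ea$gcbecaacgadcaagfc  c
   15  ecaacgadcaagfcea$gcb  b
   16  fcea$gcbecaacgadcaag  g
   17  gadcaagfcea$gcbecaac  c
   18  gcbecaacgadcaagfcea$  $
   19  gfcea$gcbecaacgadcaa  a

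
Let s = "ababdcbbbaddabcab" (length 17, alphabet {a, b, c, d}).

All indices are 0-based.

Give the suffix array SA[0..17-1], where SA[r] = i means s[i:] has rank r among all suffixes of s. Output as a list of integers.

[15, 0, 12, 2, 9, 16, 1, 8, 7, 6, 13, 3, 14, 5, 11, 4, 10]

rank→(start, suffix):
  0 → (15, 'ab')
  1 → (0, 'ababdcbbbaddabcab')
  2 → (12, 'abcab')
  3 → (2, 'abdcbbbaddabcab')
  4 → (9, 'addabcab')
  5 → (16, 'b')
  6 → (1, 'babdcbbbaddabcab')
  7 → (8, 'baddabcab')
  8 → (7, 'bbaddabcab')
  9 → (6, 'bbbaddabcab')
  10 → (13, 'bcab')
  11 → (3, 'bdcbbbaddabcab')
  12 → (14, 'cab')
  13 → (5, 'cbbbaddabcab')
  14 → (11, 'dabcab')
  15 → (4, 'dcbbbaddabcab')
  16 → (10, 'ddabcab')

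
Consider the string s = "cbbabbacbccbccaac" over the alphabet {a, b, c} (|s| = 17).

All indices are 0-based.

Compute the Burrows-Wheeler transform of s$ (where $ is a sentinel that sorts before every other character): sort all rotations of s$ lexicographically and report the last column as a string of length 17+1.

rank  rotation            last
    0  $cbbabbacbccbccaac  c
    1  aac$cbbabbacbccbcc  c
    2  abbacbccbccaac$cbb  b
    3  ac$cbbabbacbccbcca  a
    4  acbccbccaac$cbbabb  b
    5  babbacbccbccaac$cb  b
    6  bacbccbccaac$cbbab  b
    7  bbabbacbccbccaac$c  c
    8  bbacbccbccaac$cbba  a
    9  bccaac$cbbabbacbcc  c
   10  bccbccaac$cbbabbac  c
   11  c$cbbabbacbccbccaa  a
   12  caac$cbbabbacbccbc  c
   13  cbbabbacbccbccaac$  $
   14  cbccaac$cbbabbacbc  c
   15  cbccbccaac$cbbabba  a
   16  ccaac$cbbabbacbccb  b
   17  ccbccaac$cbbabbacb  b

ccbabbbcaccac$cabb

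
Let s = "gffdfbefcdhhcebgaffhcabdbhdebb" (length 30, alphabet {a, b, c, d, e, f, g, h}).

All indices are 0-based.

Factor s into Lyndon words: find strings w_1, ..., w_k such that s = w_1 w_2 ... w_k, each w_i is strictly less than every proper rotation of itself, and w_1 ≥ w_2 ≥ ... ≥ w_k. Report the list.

emit factor 1: 'g' (i=0, period=1)
emit factor 2: 'f' (i=1, period=1)
emit factor 3: 'f' (i=2, period=1)
emit factor 4: 'df' (i=3, period=2)
emit factor 5: 'befcdhhcebg' (i=5, period=11)
emit factor 6: 'affhc' (i=16, period=5)
emit factor 7: 'abdbhdebb' (i=21, period=9)

["g", "f", "f", "df", "befcdhhcebg", "affhc", "abdbhdebb"]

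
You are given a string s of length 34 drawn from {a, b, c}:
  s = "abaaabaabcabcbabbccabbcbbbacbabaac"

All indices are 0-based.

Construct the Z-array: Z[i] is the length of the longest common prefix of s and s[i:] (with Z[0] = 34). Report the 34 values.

Z[0]=34
i=1: fresh scan; Z[1]=0
i=2: fresh scan; Z[2]=1 extend→box=[2,3)
i=3: fresh scan; Z[3]=1 extend→box=[3,4)
i=4: fresh scan; Z[4]=4 extend→box=[4,8)
i=5: min(r-i=3, Z[1]=0)=0; Z[5]=0
i=6: min(r-i=2, Z[2]=1)=1; Z[6]=1
i=7: min(r-i=1, Z[3]=1)=1; Z[7]=2 extend→box=[7,9)
i=8: min(r-i=1, Z[1]=0)=0; Z[8]=0
i=9: fresh scan; Z[9]=0
i=10: fresh scan; Z[10]=2 extend→box=[10,12)
i=11: min(r-i=1, Z[1]=0)=0; Z[11]=0
i=12: fresh scan; Z[12]=0
i=13: fresh scan; Z[13]=0
i=14: fresh scan; Z[14]=2 extend→box=[14,16)
i=15: min(r-i=1, Z[1]=0)=0; Z[15]=0
i=16: fresh scan; Z[16]=0
i=17: fresh scan; Z[17]=0
i=18: fresh scan; Z[18]=0
i=19: fresh scan; Z[19]=2 extend→box=[19,21)
i=20: min(r-i=1, Z[1]=0)=0; Z[20]=0
i=21: fresh scan; Z[21]=0
i=22: fresh scan; Z[22]=0
i=23: fresh scan; Z[23]=0
i=24: fresh scan; Z[24]=0
i=25: fresh scan; Z[25]=0
i=26: fresh scan; Z[26]=1 extend→box=[26,27)
i=27: fresh scan; Z[27]=0
i=28: fresh scan; Z[28]=0
i=29: fresh scan; Z[29]=4 extend→box=[29,33)
i=30: min(r-i=3, Z[1]=0)=0; Z[30]=0
i=31: min(r-i=2, Z[2]=1)=1; Z[31]=1
i=32: min(r-i=1, Z[3]=1)=1; Z[32]=1
i=33: fresh scan; Z[33]=0

[34, 0, 1, 1, 4, 0, 1, 2, 0, 0, 2, 0, 0, 0, 2, 0, 0, 0, 0, 2, 0, 0, 0, 0, 0, 0, 1, 0, 0, 4, 0, 1, 1, 0]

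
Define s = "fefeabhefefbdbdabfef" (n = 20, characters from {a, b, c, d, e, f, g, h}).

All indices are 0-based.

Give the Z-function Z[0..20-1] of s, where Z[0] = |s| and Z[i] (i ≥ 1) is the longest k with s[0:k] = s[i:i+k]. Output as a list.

Z[0]=20
i=1: fresh scan; Z[1]=0
i=2: fresh scan; Z[2]=2 grow→box=[2,4)
i=3: min(r-i=1, Z[1]=0)=0; Z[3]=0
i=4: fresh scan; Z[4]=0
i=5: fresh scan; Z[5]=0
i=6: fresh scan; Z[6]=0
i=7: fresh scan; Z[7]=0
i=8: fresh scan; Z[8]=3 grow→box=[8,11)
i=9: min(r-i=2, Z[1]=0)=0; Z[9]=0
i=10: min(r-i=1, Z[2]=2)=1; Z[10]=1
i=11: fresh scan; Z[11]=0
i=12: fresh scan; Z[12]=0
i=13: fresh scan; Z[13]=0
i=14: fresh scan; Z[14]=0
i=15: fresh scan; Z[15]=0
i=16: fresh scan; Z[16]=0
i=17: fresh scan; Z[17]=3 grow→box=[17,20)
i=18: min(r-i=2, Z[1]=0)=0; Z[18]=0
i=19: min(r-i=1, Z[2]=2)=1; Z[19]=1

[20, 0, 2, 0, 0, 0, 0, 0, 3, 0, 1, 0, 0, 0, 0, 0, 0, 3, 0, 1]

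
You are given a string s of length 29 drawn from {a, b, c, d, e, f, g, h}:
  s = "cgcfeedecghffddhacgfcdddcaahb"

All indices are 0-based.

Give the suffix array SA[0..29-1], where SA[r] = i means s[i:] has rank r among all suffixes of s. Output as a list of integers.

[25, 16, 26, 28, 24, 20, 2, 0, 17, 8, 23, 22, 21, 13, 6, 14, 7, 5, 4, 19, 12, 3, 11, 1, 18, 9, 15, 27, 10]

rank→(start, suffix):
  0 → (25, 'aahb')
  1 → (16, 'acgfcdddcaahb')
  2 → (26, 'ahb')
  3 → (28, 'b')
  4 → (24, 'caahb')
  5 → (20, 'cdddcaahb')
  6 → (2, 'cfeedecghffddhacgfcdddcaahb')
  7 → (0, 'cgcfeedecghffddhacgfcdddcaahb')
  8 → (17, 'cgfcdddcaahb')
  9 → (8, 'cghffddhacgfcdddcaahb')
  10 → (23, 'dcaahb')
  11 → (22, 'ddcaahb')
  12 → (21, 'dddcaahb')
  13 → (13, 'ddhacgfcdddcaahb')
  14 → (6, 'decghffddhacgfcdddcaahb')
  15 → (14, 'dhacgfcdddcaahb')
  16 → (7, 'ecghffddhacgfcdddcaahb')
  17 → (5, 'edecghffddhacgfcdddcaahb')
  18 → (4, 'eedecghffddhacgfcdddcaahb')
  19 → (19, 'fcdddcaahb')
  20 → (12, 'fddhacgfcdddcaahb')
  21 → (3, 'feedecghffddhacgfcdddcaahb')
  22 → (11, 'ffddhacgfcdddcaahb')
  23 → (1, 'gcfeedecghffddhacgfcdddcaahb')
  24 → (18, 'gfcdddcaahb')
  25 → (9, 'ghffddhacgfcdddcaahb')
  26 → (15, 'hacgfcdddcaahb')
  27 → (27, 'hb')
  28 → (10, 'hffddhacgfcdddcaahb')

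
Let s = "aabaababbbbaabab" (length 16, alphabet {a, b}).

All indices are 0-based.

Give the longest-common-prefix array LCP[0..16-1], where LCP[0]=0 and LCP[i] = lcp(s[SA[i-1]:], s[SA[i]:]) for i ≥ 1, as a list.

[0, 4, 5, 1, 2, 3, 4, 2, 0, 1, 6, 2, 3, 1, 2, 3]

rank | idx | suffix
   0 |   0 | aabaababbbbaabab
   1 |  11 | aabab
   2 |   3 | aababbbbaabab
   3 |  14 | ab
   4 |   1 | abaababbbbaabab
   5 |  12 | abab
   6 |   4 | ababbbbaabab
   7 |   6 | abbbbaabab
   8 |  15 | b
   9 |  10 | baabab
  10 |   2 | baababbbbaabab
  11 |  13 | bab
  12 |   5 | babbbbaabab
  13 |   9 | bbaabab
  14 |   8 | bbbaabab
  15 |   7 | bbbbaabab

SA = [0, 11, 3, 14, 1, 12, 4, 6, 15, 10, 2, 13, 5, 9, 8, 7]
[i] adj suffixes → lcp
  [1] 0/11 → 4 ('aaba')
  [2] 11/3 → 5 ('aabab')
  [3] 3/14 → 1 ('a')
  [4] 14/1 → 2 ('ab')
  [5] 1/12 → 3 ('aba')
  [6] 12/4 → 4 ('abab')
  [7] 4/6 → 2 ('ab')
  [8] 6/15 → 0 ('')
  [9] 15/10 → 1 ('b')
  [10] 10/2 → 6 ('baabab')
  [11] 2/13 → 2 ('ba')
  [12] 13/5 → 3 ('bab')
  [13] 5/9 → 1 ('b')
  [14] 9/8 → 2 ('bb')
  [15] 8/7 → 3 ('bbb')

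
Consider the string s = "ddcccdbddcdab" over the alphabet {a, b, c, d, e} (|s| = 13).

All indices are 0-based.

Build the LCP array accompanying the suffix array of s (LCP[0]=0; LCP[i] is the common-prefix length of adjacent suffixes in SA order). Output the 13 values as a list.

sorted suffixes:
  #0 SA[0]=11  'ab'
  #1 SA[1]=12  'b'
  #2 SA[2]=6  'bddcdab'
  #3 SA[3]=2  'cccdbddcdab'
  #4 SA[4]=3  'ccdbddcdab'
  #5 SA[5]=9  'cdab'
  #6 SA[6]=4  'cdbddcdab'
  #7 SA[7]=10  'dab'
  #8 SA[8]=5  'dbddcdab'
  #9 SA[9]=1  'dcccdbddcdab'
  #10 SA[10]=8  'dcdab'
  #11 SA[11]=0  'ddcccdbddcdab'
  #12 SA[12]=7  'ddcdab'

SA = [11, 12, 6, 2, 3, 9, 4, 10, 5, 1, 8, 0, 7]
i: (SA[i-1],SA[i]) lcp shared
  1: (11,12) 0 ''
  2: (12,6) 1 'b'
  3: (6,2) 0 ''
  4: (2,3) 2 'cc'
  5: (3,9) 1 'c'
  6: (9,4) 2 'cd'
  7: (4,10) 0 ''
  8: (10,5) 1 'd'
  9: (5,1) 1 'd'
  10: (1,8) 2 'dc'
  11: (8,0) 1 'd'
  12: (0,7) 3 'ddc'

[0, 0, 1, 0, 2, 1, 2, 0, 1, 1, 2, 1, 3]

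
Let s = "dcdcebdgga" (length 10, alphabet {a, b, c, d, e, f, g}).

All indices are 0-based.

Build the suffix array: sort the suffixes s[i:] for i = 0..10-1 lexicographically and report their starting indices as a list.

[9, 5, 1, 3, 0, 2, 6, 4, 8, 7]

rank | idx | suffix
   0 |   9 | a
   1 |   5 | bdgga
   2 |   1 | cdcebdgga
   3 |   3 | cebdgga
   4 |   0 | dcdcebdgga
   5 |   2 | dcebdgga
   6 |   6 | dgga
   7 |   4 | ebdgga
   8 |   8 | ga
   9 |   7 | gga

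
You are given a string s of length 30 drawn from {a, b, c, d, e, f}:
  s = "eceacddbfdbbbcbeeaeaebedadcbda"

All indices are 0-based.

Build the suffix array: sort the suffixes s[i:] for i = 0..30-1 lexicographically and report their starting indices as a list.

rank→(start, suffix):
  0 → (29, 'a')
  1 → (3, 'acddbfdbbbcbeeaeaebedadcbda')
  2 → (24, 'adcbda')
  3 → (17, 'aeaebedadcbda')
  4 → (19, 'aebedadcbda')
  5 → (10, 'bbbcbeeaeaebedadcbda')
  6 → (11, 'bbcbeeaeaebedadcbda')
  7 → (12, 'bcbeeaeaebedadcbda')
  8 → (27, 'bda')
  9 → (21, 'bedadcbda')
  10 → (14, 'beeaeaebedadcbda')
  11 → (7, 'bfdbbbcbeeaeaebedadcbda')
  12 → (26, 'cbda')
  13 → (13, 'cbeeaeaebedadcbda')
  14 → (4, 'cddbfdbbbcbeeaeaebedadcbda')
  15 → (1, 'ceacddbfdbbbcbeeaeaebedadcbda')
  16 → (28, 'da')
  17 → (23, 'dadcbda')
  18 → (9, 'dbbbcbeeaeaebedadcbda')
  19 → (6, 'dbfdbbbcbeeaeaebedadcbda')
  20 → (25, 'dcbda')
  21 → (5, 'ddbfdbbbcbeeaeaebedadcbda')
  22 → (2, 'eacddbfdbbbcbeeaeaebedadcbda')
  23 → (16, 'eaeaebedadcbda')
  24 → (18, 'eaebedadcbda')
  25 → (20, 'ebedadcbda')
  26 → (0, 'eceacddbfdbbbcbeeaeaebedadcbda')
  27 → (22, 'edadcbda')
  28 → (15, 'eeaeaebedadcbda')
  29 → (8, 'fdbbbcbeeaeaebedadcbda')

[29, 3, 24, 17, 19, 10, 11, 12, 27, 21, 14, 7, 26, 13, 4, 1, 28, 23, 9, 6, 25, 5, 2, 16, 18, 20, 0, 22, 15, 8]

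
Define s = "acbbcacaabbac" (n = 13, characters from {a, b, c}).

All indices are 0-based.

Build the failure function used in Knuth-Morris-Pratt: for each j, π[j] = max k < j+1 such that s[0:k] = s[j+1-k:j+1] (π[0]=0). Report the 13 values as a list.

π[0] = 0
j=1 s[j]='c': π[1]=0 (border '')
j=2 s[j]='b': π[2]=0 (border '')
j=3 s[j]='b': π[3]=0 (border '')
j=4 s[j]='c': π[4]=0 (border '')
j=5 s[j]='a': π[5]=1 (border 'a')
j=6 s[j]='c': π[6]=2 (border 'ac')
j=7 s[j]='a': k: 2→0; π[7]=1 (border 'a')
j=8 s[j]='a': k: 1→0; π[8]=1 (border 'a')
j=9 s[j]='b': k: 1→0; π[9]=0 (border '')
j=10 s[j]='b': π[10]=0 (border '')
j=11 s[j]='a': π[11]=1 (border 'a')
j=12 s[j]='c': π[12]=2 (border 'ac')

[0, 0, 0, 0, 0, 1, 2, 1, 1, 0, 0, 1, 2]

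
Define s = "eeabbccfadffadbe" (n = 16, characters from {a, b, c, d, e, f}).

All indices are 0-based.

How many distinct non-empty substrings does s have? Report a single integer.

123

rank→(start, suffix):
  0 → (2, 'abbccfadffadbe')
  1 → (12, 'adbe')
  2 → (8, 'adffadbe')
  3 → (3, 'bbccfadffadbe')
  4 → (4, 'bccfadffadbe')
  5 → (14, 'be')
  6 → (5, 'ccfadffadbe')
  7 → (6, 'cfadffadbe')
  8 → (13, 'dbe')
  9 → (9, 'dffadbe')
  10 → (15, 'e')
  11 → (1, 'eabbccfadffadbe')
  12 → (0, 'eeabbccfadffadbe')
  13 → (11, 'fadbe')
  14 → (7, 'fadffadbe')
  15 → (10, 'ffadbe')

SA = [2, 12, 8, 3, 4, 14, 5, 6, 13, 9, 15, 1, 0, 11, 7, 10]
rank  pair      lcp
   1  s[2:],s[12:]  1  'a'
   2  s[12:],s[8:]  2  'ad'
   3  s[8:],s[3:]  0  ''
   4  s[3:],s[4:]  1  'b'
   5  s[4:],s[14:]  1  'b'
   6  s[14:],s[5:]  0  ''
   7  s[5:],s[6:]  1  'c'
   8  s[6:],s[13:]  0  ''
   9  s[13:],s[9:]  1  'd'
  10  s[9:],s[15:]  0  ''
  11  s[15:],s[1:]  1  'e'
  12  s[1:],s[0:]  1  'e'
  13  s[0:],s[11:]  0  ''
  14  s[11:],s[7:]  3  'fad'
  15  s[7:],s[10:]  1  'f'

n(n+1)/2 = 16·17/2 = 136
Σ LCP = 0 + 1 + 2 + 0 + 1 + 1 + 0 + 1 + 0 + 1 + 0 + 1 + 1 + 0 + 3 + 1 = 13
distinct = 136 − 13 = 123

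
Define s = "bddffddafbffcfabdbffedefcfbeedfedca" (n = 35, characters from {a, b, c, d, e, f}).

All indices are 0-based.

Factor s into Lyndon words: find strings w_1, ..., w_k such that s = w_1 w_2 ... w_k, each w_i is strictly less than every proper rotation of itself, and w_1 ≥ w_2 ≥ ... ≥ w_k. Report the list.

["bddffdd", "afbffcf", "abdbffedefcfbeedfedc", "a"]

emit factor 1: 'bddffdd' (i=0, period=7)
emit factor 2: 'afbffcf' (i=7, period=7)
emit factor 3: 'abdbffedefcfbeedfedc' (i=14, period=20)
emit factor 4: 'a' (i=34, period=1)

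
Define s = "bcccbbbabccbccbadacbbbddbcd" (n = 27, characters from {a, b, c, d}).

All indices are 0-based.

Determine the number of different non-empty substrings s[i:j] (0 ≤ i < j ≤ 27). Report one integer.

rank→(start, suffix):
  0 → (7, 'abccbccbadacbbbddbcd')
  1 → (17, 'acbbbddbcd')
  2 → (15, 'adacbbbddbcd')
  3 → (6, 'babccbccbadacbbbddbcd')
  4 → (14, 'badacbbbddbcd')
  5 → (5, 'bbabccbccbadacbbbddbcd')
  6 → (4, 'bbbabccbccbadacbbbddbcd')
  7 → (19, 'bbbddbcd')
  8 → (20, 'bbddbcd')
  9 → (11, 'bccbadacbbbddbcd')
  10 → (8, 'bccbccbadacbbbddbcd')
  11 → (0, 'bcccbbbabccbccbadacbbbddbcd')
  12 → (24, 'bcd')
  13 → (21, 'bddbcd')
  14 → (13, 'cbadacbbbddbcd')
  15 → (3, 'cbbbabccbccbadacbbbddbcd')
  16 → (18, 'cbbbddbcd')
  17 → (10, 'cbccbadacbbbddbcd')
  18 → (12, 'ccbadacbbbddbcd')
  19 → (2, 'ccbbbabccbccbadacbbbddbcd')
  20 → (9, 'ccbccbadacbbbddbcd')
  21 → (1, 'cccbbbabccbccbadacbbbddbcd')
  22 → (25, 'cd')
  23 → (26, 'd')
  24 → (16, 'dacbbbddbcd')
  25 → (23, 'dbcd')
  26 → (22, 'ddbcd')

SA = [7, 17, 15, 6, 14, 5, 4, 19, 20, 11, 8, 0, 24, 21, 13, 3, 18, 10, 12, 2, 9, 1, 25, 26, 16, 23, 22]
i: (SA[i-1],SA[i]) lcp shared
  1: (7,17) 1 'a'
  2: (17,15) 1 'a'
  3: (15,6) 0 ''
  4: (6,14) 2 'ba'
  5: (14,5) 1 'b'
  6: (5,4) 2 'bb'
  7: (4,19) 3 'bbb'
  8: (19,20) 2 'bb'
  9: (20,11) 1 'b'
  10: (11,8) 4 'bccb'
  11: (8,0) 3 'bcc'
  12: (0,24) 2 'bc'
  13: (24,21) 1 'b'
  14: (21,13) 0 ''
  15: (13,3) 2 'cb'
  16: (3,18) 4 'cbbb'
  17: (18,10) 2 'cb'
  18: (10,12) 1 'c'
  19: (12,2) 3 'ccb'
  20: (2,9) 3 'ccb'
  21: (9,1) 2 'cc'
  22: (1,25) 1 'c'
  23: (25,26) 0 ''
  24: (26,16) 1 'd'
  25: (16,23) 1 'd'
  26: (23,22) 1 'd'

n(n+1)/2 = 27·28/2 = 378
Σ LCP = 0 + 1 + 1 + 0 + 2 + 1 + 2 + 3 + 2 + 1 + 4 + 3 + 2 + 1 + 0 + 2 + 4 + 2 + 1 + 3 + 3 + 2 + 1 + 0 + 1 + 1 + 1 = 44
distinct = 378 − 44 = 334

334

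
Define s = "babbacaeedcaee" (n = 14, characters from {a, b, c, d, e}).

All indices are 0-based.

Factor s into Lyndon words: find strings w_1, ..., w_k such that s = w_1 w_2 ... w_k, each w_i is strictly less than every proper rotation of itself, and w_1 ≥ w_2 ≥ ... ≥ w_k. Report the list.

emit factor 1: 'b' (i=0, period=1)
emit factor 2: 'abbacaeedcaee' (i=1, period=13)

["b", "abbacaeedcaee"]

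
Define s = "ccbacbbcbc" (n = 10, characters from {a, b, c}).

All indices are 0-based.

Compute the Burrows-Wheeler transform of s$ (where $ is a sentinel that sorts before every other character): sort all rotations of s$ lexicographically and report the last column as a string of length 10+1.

rank  rotation     last
    0  $ccbacbbcbc  c
    1  acbbcbc$ccb  b
    2  bacbbcbc$cc  c
    3  bbcbc$ccbac  c
    4  bc$ccbacbbc  c
    5  bcbc$ccbacb  b
    6  c$ccbacbbcb  b
    7  cbacbbcbc$c  c
    8  cbbcbc$ccba  a
    9  cbc$ccbacbb  b
   10  ccbacbbcbc$  $

cbcccbbcab$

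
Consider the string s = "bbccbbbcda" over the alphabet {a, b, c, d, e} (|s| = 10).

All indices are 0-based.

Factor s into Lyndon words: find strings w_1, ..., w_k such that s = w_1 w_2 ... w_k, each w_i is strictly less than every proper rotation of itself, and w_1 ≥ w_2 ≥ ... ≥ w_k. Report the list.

["bbcc", "bbbcd", "a"]

emit factor 1: 'bbcc' (i=0, period=4)
emit factor 2: 'bbbcd' (i=4, period=5)
emit factor 3: 'a' (i=9, period=1)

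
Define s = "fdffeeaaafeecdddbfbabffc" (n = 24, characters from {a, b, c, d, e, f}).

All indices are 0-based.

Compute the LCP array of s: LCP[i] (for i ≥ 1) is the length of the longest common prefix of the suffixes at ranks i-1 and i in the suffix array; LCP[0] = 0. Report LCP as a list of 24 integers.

rank | idx | suffix
   0 |   6 | aaafeecdddbfbabffc
   1 |   7 | aafeecdddbfbabffc
   2 |  19 | abffc
   3 |   8 | afeecdddbfbabffc
   4 |  18 | babffc
   5 |  16 | bfbabffc
   6 |  20 | bffc
   7 |  23 | c
   8 |  12 | cdddbfbabffc
   9 |  15 | dbfbabffc
  10 |  14 | ddbfbabffc
  11 |  13 | dddbfbabffc
  12 |   1 | dffeeaaafeecdddbfbabffc
  13 |   5 | eaaafeecdddbfbabffc
  14 |  11 | ecdddbfbabffc
  15 |   4 | eeaaafeecdddbfbabffc
  16 |  10 | eecdddbfbabffc
  17 |  17 | fbabffc
  18 |  22 | fc
  19 |   0 | fdffeeaaafeecdddbfbabffc
  20 |   3 | feeaaafeecdddbfbabffc
  21 |   9 | feecdddbfbabffc
  22 |  21 | ffc
  23 |   2 | ffeeaaafeecdddbfbabffc

SA = [6, 7, 19, 8, 18, 16, 20, 23, 12, 15, 14, 13, 1, 5, 11, 4, 10, 17, 22, 0, 3, 9, 21, 2]
rank  pair      lcp
   1  s[6:],s[7:]  2  'aa'
   2  s[7:],s[19:]  1  'a'
   3  s[19:],s[8:]  1  'a'
   4  s[8:],s[18:]  0  ''
   5  s[18:],s[16:]  1  'b'
   6  s[16:],s[20:]  2  'bf'
   7  s[20:],s[23:]  0  ''
   8  s[23:],s[12:]  1  'c'
   9  s[12:],s[15:]  0  ''
  10  s[15:],s[14:]  1  'd'
  11  s[14:],s[13:]  2  'dd'
  12  s[13:],s[1:]  1  'd'
  13  s[1:],s[5:]  0  ''
  14  s[5:],s[11:]  1  'e'
  15  s[11:],s[4:]  1  'e'
  16  s[4:],s[10:]  2  'ee'
  17  s[10:],s[17:]  0  ''
  18  s[17:],s[22:]  1  'f'
  19  s[22:],s[0:]  1  'f'
  20  s[0:],s[3:]  1  'f'
  21  s[3:],s[9:]  3  'fee'
  22  s[9:],s[21:]  1  'f'
  23  s[21:],s[2:]  2  'ff'

[0, 2, 1, 1, 0, 1, 2, 0, 1, 0, 1, 2, 1, 0, 1, 1, 2, 0, 1, 1, 1, 3, 1, 2]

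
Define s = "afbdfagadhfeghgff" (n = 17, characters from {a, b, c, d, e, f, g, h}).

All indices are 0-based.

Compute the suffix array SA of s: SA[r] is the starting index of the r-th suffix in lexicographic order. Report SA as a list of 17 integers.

[7, 0, 5, 2, 3, 8, 11, 16, 4, 1, 10, 15, 6, 14, 12, 9, 13]

rank→(start, suffix):
  0 → (7, 'adhfeghgff')
  1 → (0, 'afbdfagadhfeghgff')
  2 → (5, 'agadhfeghgff')
  3 → (2, 'bdfagadhfeghgff')
  4 → (3, 'dfagadhfeghgff')
  5 → (8, 'dhfeghgff')
  6 → (11, 'eghgff')
  7 → (16, 'f')
  8 → (4, 'fagadhfeghgff')
  9 → (1, 'fbdfagadhfeghgff')
  10 → (10, 'feghgff')
  11 → (15, 'ff')
  12 → (6, 'gadhfeghgff')
  13 → (14, 'gff')
  14 → (12, 'ghgff')
  15 → (9, 'hfeghgff')
  16 → (13, 'hgff')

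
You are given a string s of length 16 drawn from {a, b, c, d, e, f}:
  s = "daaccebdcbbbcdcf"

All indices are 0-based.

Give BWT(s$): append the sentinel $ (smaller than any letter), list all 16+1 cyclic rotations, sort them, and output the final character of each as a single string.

fdacbbedabcd$bccc

rank  rotation           last
    0  $daaccebdcbbbcdcf  f
    1  aaccebdcbbbcdcf$d  d
    2  accebdcbbbcdcf$da  a
    3  bbbcdcf$daaccebdc  c
    4  bbcdcf$daaccebdcb  b
    5  bcdcf$daaccebdcbb  b
    6  bdcbbbcdcf$daacce  e
    7  cbbbcdcf$daaccebd  d
    8  ccebdcbbbcdcf$daa  a
    9  cdcf$daaccebdcbbb  b
   10  cebdcbbbcdcf$daac  c
   11  cf$daaccebdcbbbcd  d
   12  daaccebdcbbbcdcf$  $
   13  dcbbbcdcf$daacceb  b
   14  dcf$daaccebdcbbbc  c
   15  ebdcbbbcdcf$daacc  c
   16  f$daaccebdcbbbcdc  c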